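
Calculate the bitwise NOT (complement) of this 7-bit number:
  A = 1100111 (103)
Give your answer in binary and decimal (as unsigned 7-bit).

Flip each bit (0->1, 1->0):
  1100111
  0011000

Answer: 0011000 (24)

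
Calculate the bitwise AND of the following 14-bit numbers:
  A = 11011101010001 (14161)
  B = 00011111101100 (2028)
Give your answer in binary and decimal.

Apply & to each column (1 only where both bits are 1):
  11011101010001
& 00011111101100
----------------
  00011101000000

Answer: 00011101000000 (1856)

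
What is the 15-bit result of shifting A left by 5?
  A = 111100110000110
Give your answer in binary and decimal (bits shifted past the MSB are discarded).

Shift left by 5: drop the top 5 bit(s), append 5 zero(s) on the right.
  111100110000110  ->  discard [11110], keep [0110000110], append 00000
= 011000011000000

Answer: 011000011000000 (12480)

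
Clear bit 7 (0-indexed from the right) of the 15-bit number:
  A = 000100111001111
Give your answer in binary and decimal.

Mask = ~(1 << 7) = 111111101111111
Bit 7 of A is 1, so AND-ing with the mask clears it to 0.
  000100111001111
& 111111101111111
-----------------
  000100101001111

Answer: 000100101001111 (2383)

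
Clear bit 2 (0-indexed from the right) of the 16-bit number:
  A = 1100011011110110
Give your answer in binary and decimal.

Mask = ~(1 << 2) = 1111111111111011
Bit 2 of A is 1, so AND-ing with the mask clears it to 0.
  1100011011110110
& 1111111111111011
------------------
  1100011011110010

Answer: 1100011011110010 (50930)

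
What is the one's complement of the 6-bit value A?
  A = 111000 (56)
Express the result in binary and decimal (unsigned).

Flip each bit (0->1, 1->0):
  111000
  000111

Answer: 000111 (7)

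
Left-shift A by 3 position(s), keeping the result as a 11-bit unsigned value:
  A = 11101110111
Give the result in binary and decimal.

Shift left by 3: drop the top 3 bit(s), append 3 zero(s) on the right.
  11101110111  ->  discard [111], keep [01110111], append 000
= 01110111000

Answer: 01110111000 (952)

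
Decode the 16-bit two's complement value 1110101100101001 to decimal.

MSB is 1, so the value is negative. Find the magnitude:
1. Invert bits:  0001010011010110
2. Add 1:        0001010011010111  = 5335
3. Apply sign:   -5335

Answer: -5335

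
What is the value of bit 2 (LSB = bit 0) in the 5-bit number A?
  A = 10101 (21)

Bit 2 is the 3rd from the right.
  10101
    ^
That bit is 1.

Answer: 1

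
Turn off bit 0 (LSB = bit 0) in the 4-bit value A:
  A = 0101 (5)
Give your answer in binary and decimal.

Mask = ~(1 << 0) = 1110
Bit 0 of A is 1, so AND-ing with the mask clears it to 0.
  0101
& 1110
------
  0100

Answer: 0100 (4)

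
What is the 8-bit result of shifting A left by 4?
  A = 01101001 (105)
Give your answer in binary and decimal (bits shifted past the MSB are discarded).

Shift left by 4: drop the top 4 bit(s), append 4 zero(s) on the right.
  01101001  ->  discard [0110], keep [1001], append 0000
= 10010000

Answer: 10010000 (144)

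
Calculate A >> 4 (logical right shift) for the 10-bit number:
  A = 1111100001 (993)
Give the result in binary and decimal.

Logical shift right by 4: drop the bottom 4 bit(s), prepend 4 zero(s) on the left.
  1111100001  ->  keep [111110], discard [0001], prepend 0000
= 0000111110

Answer: 0000111110 (62)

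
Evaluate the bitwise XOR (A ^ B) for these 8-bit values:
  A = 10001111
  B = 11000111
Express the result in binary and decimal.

Apply ^ to each column (1 where bits differ):
  10001111
^ 11000111
----------
  01001000

Answer: 01001000 (72)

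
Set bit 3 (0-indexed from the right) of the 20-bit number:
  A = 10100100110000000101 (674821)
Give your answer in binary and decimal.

Mask = 1 << 3 = 00000000000000001000
Bit 3 of A is 0, so OR-ing with the mask flips it to 1.
  10100100110000000101
| 00000000000000001000
----------------------
  10100100110000001101

Answer: 10100100110000001101 (674829)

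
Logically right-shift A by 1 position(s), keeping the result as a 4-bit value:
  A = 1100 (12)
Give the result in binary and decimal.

Logical shift right by 1: drop the bottom 1 bit(s), prepend 1 zero(s) on the left.
  1100  ->  keep [110], discard [0], prepend 0
= 0110

Answer: 0110 (6)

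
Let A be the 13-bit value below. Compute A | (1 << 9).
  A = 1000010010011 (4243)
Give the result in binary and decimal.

Mask = 1 << 9 = 0001000000000
Bit 9 of A is 0, so OR-ing with the mask flips it to 1.
  1000010010011
| 0001000000000
---------------
  1001010010011

Answer: 1001010010011 (4755)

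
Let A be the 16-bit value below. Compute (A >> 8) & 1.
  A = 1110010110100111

Bit 8 is the 9th from the right.
  1110010110100111
         ^
That bit is 1.

Answer: 1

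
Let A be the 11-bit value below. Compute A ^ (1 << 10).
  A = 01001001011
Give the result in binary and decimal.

Mask = 1 << 10 = 10000000000
Bit 10 of A is 0; XOR with the mask flips it to 1.
  01001001011
^ 10000000000
-------------
  11001001011

Answer: 11001001011 (1611)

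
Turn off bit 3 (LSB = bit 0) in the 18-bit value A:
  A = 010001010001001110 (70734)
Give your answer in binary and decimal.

Mask = ~(1 << 3) = 111111111111110111
Bit 3 of A is 1, so AND-ing with the mask clears it to 0.
  010001010001001110
& 111111111111110111
--------------------
  010001010001000110

Answer: 010001010001000110 (70726)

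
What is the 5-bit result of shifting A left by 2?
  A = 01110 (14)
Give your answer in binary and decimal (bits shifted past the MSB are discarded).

Shift left by 2: drop the top 2 bit(s), append 2 zero(s) on the right.
  01110  ->  discard [01], keep [110], append 00
= 11000

Answer: 11000 (24)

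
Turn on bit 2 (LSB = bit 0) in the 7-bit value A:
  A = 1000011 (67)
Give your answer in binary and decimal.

Mask = 1 << 2 = 0000100
Bit 2 of A is 0, so OR-ing with the mask flips it to 1.
  1000011
| 0000100
---------
  1000111

Answer: 1000111 (71)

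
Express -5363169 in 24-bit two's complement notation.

1. Binary of +5363169:  010100011101010111100001
2. Invert bits:     101011100010101000011110
3. Add 1:           101011100010101000011111

Answer: 101011100010101000011111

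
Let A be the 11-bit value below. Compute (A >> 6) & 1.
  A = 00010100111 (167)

Bit 6 is the 7th from the right.
  00010100111
      ^
That bit is 0.

Answer: 0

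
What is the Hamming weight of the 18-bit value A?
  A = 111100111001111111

111100111001111111
1-bits at positions (from bit 0 = LSB): 0, 1, 2, 3, 4, 5, 6, 9, 10, 11, 14, 15, 16, 17
Count = 14

Answer: 14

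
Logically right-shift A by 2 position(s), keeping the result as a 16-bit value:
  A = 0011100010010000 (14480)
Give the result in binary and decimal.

Logical shift right by 2: drop the bottom 2 bit(s), prepend 2 zero(s) on the left.
  0011100010010000  ->  keep [00111000100100], discard [00], prepend 00
= 0000111000100100

Answer: 0000111000100100 (3620)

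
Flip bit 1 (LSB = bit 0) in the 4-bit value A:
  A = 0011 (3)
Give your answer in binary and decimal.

Mask = 1 << 1 = 0010
Bit 1 of A is 1; XOR with the mask flips it to 0.
  0011
^ 0010
------
  0001

Answer: 0001 (1)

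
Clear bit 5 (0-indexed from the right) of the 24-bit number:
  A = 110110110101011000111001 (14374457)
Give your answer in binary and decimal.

Mask = ~(1 << 5) = 111111111111111111011111
Bit 5 of A is 1, so AND-ing with the mask clears it to 0.
  110110110101011000111001
& 111111111111111111011111
--------------------------
  110110110101011000011001

Answer: 110110110101011000011001 (14374425)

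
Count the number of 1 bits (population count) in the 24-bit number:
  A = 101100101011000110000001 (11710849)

101100101011000110000001
1-bits at positions (from bit 0 = LSB): 0, 7, 8, 12, 13, 15, 17, 20, 21, 23
Count = 10

Answer: 10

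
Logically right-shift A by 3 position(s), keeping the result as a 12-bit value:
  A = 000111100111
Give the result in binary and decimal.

Logical shift right by 3: drop the bottom 3 bit(s), prepend 3 zero(s) on the left.
  000111100111  ->  keep [000111100], discard [111], prepend 000
= 000000111100

Answer: 000000111100 (60)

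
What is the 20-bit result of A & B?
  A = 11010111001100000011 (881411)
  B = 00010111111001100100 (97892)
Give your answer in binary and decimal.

Apply & to each column (1 only where both bits are 1):
  11010111001100000011
& 00010111111001100100
----------------------
  00010111001000000000

Answer: 00010111001000000000 (94720)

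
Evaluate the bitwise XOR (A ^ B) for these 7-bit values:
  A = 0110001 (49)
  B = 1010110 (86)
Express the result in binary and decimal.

Apply ^ to each column (1 where bits differ):
  0110001
^ 1010110
---------
  1100111

Answer: 1100111 (103)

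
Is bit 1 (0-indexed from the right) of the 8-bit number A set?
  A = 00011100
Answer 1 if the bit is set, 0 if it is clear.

Bit 1 is the 2nd from the right.
  00011100
        ^
That bit is 0.

Answer: 0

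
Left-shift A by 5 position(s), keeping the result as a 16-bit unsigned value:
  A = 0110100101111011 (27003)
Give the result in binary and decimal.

Shift left by 5: drop the top 5 bit(s), append 5 zero(s) on the right.
  0110100101111011  ->  discard [01101], keep [00101111011], append 00000
= 0010111101100000

Answer: 0010111101100000 (12128)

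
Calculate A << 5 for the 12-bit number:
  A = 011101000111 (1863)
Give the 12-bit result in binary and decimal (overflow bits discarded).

Shift left by 5: drop the top 5 bit(s), append 5 zero(s) on the right.
  011101000111  ->  discard [01110], keep [1000111], append 00000
= 100011100000

Answer: 100011100000 (2272)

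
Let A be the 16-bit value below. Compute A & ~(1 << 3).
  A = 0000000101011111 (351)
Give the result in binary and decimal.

Mask = ~(1 << 3) = 1111111111110111
Bit 3 of A is 1, so AND-ing with the mask clears it to 0.
  0000000101011111
& 1111111111110111
------------------
  0000000101010111

Answer: 0000000101010111 (343)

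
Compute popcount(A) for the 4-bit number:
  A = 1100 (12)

1100
1-bits at positions (from bit 0 = LSB): 2, 3
Count = 2

Answer: 2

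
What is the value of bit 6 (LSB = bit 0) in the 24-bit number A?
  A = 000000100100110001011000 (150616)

Bit 6 is the 7th from the right.
  000000100100110001011000
                   ^
That bit is 1.

Answer: 1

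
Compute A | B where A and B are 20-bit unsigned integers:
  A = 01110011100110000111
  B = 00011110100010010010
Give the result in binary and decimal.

Apply | to each column (1 where either bit is 1):
  01110011100110000111
| 00011110100010010010
----------------------
  01111111100110010111

Answer: 01111111100110010111 (522647)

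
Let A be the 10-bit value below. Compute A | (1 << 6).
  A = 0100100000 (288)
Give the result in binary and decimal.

Mask = 1 << 6 = 0001000000
Bit 6 of A is 0, so OR-ing with the mask flips it to 1.
  0100100000
| 0001000000
------------
  0101100000

Answer: 0101100000 (352)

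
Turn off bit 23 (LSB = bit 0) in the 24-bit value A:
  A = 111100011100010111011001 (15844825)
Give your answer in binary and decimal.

Mask = ~(1 << 23) = 011111111111111111111111
Bit 23 of A is 1, so AND-ing with the mask clears it to 0.
  111100011100010111011001
& 011111111111111111111111
--------------------------
  011100011100010111011001

Answer: 011100011100010111011001 (7456217)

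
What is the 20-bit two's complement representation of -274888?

1. Binary of +274888:  01000011000111001000
2. Invert bits:     10111100111000110111
3. Add 1:           10111100111000111000

Answer: 10111100111000111000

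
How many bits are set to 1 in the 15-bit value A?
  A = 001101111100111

001101111100111
1-bits at positions (from bit 0 = LSB): 0, 1, 2, 5, 6, 7, 8, 9, 11, 12
Count = 10

Answer: 10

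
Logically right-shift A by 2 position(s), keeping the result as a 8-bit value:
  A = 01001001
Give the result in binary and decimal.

Logical shift right by 2: drop the bottom 2 bit(s), prepend 2 zero(s) on the left.
  01001001  ->  keep [010010], discard [01], prepend 00
= 00010010

Answer: 00010010 (18)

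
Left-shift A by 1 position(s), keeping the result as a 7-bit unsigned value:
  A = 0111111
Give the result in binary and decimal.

Shift left by 1: drop the top 1 bit(s), append 1 zero(s) on the right.
  0111111  ->  discard [0], keep [111111], append 0
= 1111110

Answer: 1111110 (126)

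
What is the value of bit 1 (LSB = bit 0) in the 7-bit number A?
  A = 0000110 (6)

Bit 1 is the 2nd from the right.
  0000110
       ^
That bit is 1.

Answer: 1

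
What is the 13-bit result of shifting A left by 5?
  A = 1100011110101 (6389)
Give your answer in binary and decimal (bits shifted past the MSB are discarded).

Shift left by 5: drop the top 5 bit(s), append 5 zero(s) on the right.
  1100011110101  ->  discard [11000], keep [11110101], append 00000
= 1111010100000

Answer: 1111010100000 (7840)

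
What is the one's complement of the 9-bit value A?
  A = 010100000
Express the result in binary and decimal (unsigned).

Flip each bit (0->1, 1->0):
  010100000
  101011111

Answer: 101011111 (351)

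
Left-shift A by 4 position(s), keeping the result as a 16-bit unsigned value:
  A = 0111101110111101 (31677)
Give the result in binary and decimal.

Shift left by 4: drop the top 4 bit(s), append 4 zero(s) on the right.
  0111101110111101  ->  discard [0111], keep [101110111101], append 0000
= 1011101111010000

Answer: 1011101111010000 (48080)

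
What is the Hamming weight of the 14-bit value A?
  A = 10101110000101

10101110000101
1-bits at positions (from bit 0 = LSB): 0, 2, 7, 8, 9, 11, 13
Count = 7

Answer: 7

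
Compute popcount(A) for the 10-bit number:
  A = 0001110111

0001110111
1-bits at positions (from bit 0 = LSB): 0, 1, 2, 4, 5, 6
Count = 6

Answer: 6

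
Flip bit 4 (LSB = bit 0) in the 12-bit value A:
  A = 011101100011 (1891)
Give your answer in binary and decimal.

Mask = 1 << 4 = 000000010000
Bit 4 of A is 0; XOR with the mask flips it to 1.
  011101100011
^ 000000010000
--------------
  011101110011

Answer: 011101110011 (1907)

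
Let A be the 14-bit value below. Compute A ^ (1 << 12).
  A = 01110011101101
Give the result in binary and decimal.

Mask = 1 << 12 = 01000000000000
Bit 12 of A is 1; XOR with the mask flips it to 0.
  01110011101101
^ 01000000000000
----------------
  00110011101101

Answer: 00110011101101 (3309)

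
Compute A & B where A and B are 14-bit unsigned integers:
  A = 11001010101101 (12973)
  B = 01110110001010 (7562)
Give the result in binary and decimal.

Apply & to each column (1 only where both bits are 1):
  11001010101101
& 01110110001010
----------------
  01000010001000

Answer: 01000010001000 (4232)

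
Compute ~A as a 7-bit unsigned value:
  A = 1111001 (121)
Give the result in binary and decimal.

Flip each bit (0->1, 1->0):
  1111001
  0000110

Answer: 0000110 (6)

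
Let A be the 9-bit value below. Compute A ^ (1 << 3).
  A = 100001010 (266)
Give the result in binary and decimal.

Mask = 1 << 3 = 000001000
Bit 3 of A is 1; XOR with the mask flips it to 0.
  100001010
^ 000001000
-----------
  100000010

Answer: 100000010 (258)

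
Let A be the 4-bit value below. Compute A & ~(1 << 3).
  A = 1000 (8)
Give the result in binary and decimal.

Mask = ~(1 << 3) = 0111
Bit 3 of A is 1, so AND-ing with the mask clears it to 0.
  1000
& 0111
------
  0000

Answer: 0000 (0)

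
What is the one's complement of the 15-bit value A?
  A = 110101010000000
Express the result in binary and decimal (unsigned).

Flip each bit (0->1, 1->0):
  110101010000000
  001010101111111

Answer: 001010101111111 (5503)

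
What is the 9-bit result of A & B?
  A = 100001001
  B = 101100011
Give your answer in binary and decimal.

Apply & to each column (1 only where both bits are 1):
  100001001
& 101100011
-----------
  100000001

Answer: 100000001 (257)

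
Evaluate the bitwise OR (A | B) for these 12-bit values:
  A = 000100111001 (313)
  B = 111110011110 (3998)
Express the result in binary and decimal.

Apply | to each column (1 where either bit is 1):
  000100111001
| 111110011110
--------------
  111110111111

Answer: 111110111111 (4031)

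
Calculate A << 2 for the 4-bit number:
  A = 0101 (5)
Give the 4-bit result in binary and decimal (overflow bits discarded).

Shift left by 2: drop the top 2 bit(s), append 2 zero(s) on the right.
  0101  ->  discard [01], keep [01], append 00
= 0100

Answer: 0100 (4)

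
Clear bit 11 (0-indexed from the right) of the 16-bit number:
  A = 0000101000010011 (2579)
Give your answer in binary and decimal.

Mask = ~(1 << 11) = 1111011111111111
Bit 11 of A is 1, so AND-ing with the mask clears it to 0.
  0000101000010011
& 1111011111111111
------------------
  0000001000010011

Answer: 0000001000010011 (531)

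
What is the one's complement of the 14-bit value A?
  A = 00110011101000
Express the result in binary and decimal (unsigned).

Flip each bit (0->1, 1->0):
  00110011101000
  11001100010111

Answer: 11001100010111 (13079)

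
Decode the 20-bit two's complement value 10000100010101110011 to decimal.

MSB is 1, so the value is negative. Find the magnitude:
1. Invert bits:  01111011101010001100
2. Add 1:        01111011101010001101  = 506509
3. Apply sign:   -506509

Answer: -506509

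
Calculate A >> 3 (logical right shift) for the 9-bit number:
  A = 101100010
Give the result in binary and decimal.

Logical shift right by 3: drop the bottom 3 bit(s), prepend 3 zero(s) on the left.
  101100010  ->  keep [101100], discard [010], prepend 000
= 000101100

Answer: 000101100 (44)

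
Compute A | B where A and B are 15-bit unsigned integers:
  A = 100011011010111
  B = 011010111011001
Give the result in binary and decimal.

Apply | to each column (1 where either bit is 1):
  100011011010111
| 011010111011001
-----------------
  111011111011111

Answer: 111011111011111 (30687)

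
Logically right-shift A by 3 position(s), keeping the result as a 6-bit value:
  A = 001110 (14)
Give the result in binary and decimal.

Logical shift right by 3: drop the bottom 3 bit(s), prepend 3 zero(s) on the left.
  001110  ->  keep [001], discard [110], prepend 000
= 000001

Answer: 000001 (1)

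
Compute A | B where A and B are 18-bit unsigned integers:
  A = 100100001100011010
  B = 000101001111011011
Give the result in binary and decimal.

Apply | to each column (1 where either bit is 1):
  100100001100011010
| 000101001111011011
--------------------
  100101001111011011

Answer: 100101001111011011 (152539)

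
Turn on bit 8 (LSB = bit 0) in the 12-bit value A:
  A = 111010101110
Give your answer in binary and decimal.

Mask = 1 << 8 = 000100000000
Bit 8 of A is 0, so OR-ing with the mask flips it to 1.
  111010101110
| 000100000000
--------------
  111110101110

Answer: 111110101110 (4014)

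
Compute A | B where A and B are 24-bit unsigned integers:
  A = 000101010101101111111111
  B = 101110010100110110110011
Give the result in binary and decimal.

Apply | to each column (1 where either bit is 1):
  000101010101101111111111
| 101110010100110110110011
--------------------------
  101111010101111111111111

Answer: 101111010101111111111111 (12410879)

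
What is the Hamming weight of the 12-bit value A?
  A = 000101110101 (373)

000101110101
1-bits at positions (from bit 0 = LSB): 0, 2, 4, 5, 6, 8
Count = 6

Answer: 6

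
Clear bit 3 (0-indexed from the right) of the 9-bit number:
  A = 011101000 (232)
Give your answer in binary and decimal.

Mask = ~(1 << 3) = 111110111
Bit 3 of A is 1, so AND-ing with the mask clears it to 0.
  011101000
& 111110111
-----------
  011100000

Answer: 011100000 (224)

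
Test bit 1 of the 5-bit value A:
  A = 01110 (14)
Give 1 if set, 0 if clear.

Bit 1 is the 2nd from the right.
  01110
     ^
That bit is 1.

Answer: 1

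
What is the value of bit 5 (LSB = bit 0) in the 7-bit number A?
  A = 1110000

Bit 5 is the 6th from the right.
  1110000
   ^
That bit is 1.

Answer: 1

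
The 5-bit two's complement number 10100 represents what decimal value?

MSB is 1, so the value is negative. Find the magnitude:
1. Invert bits:  01011
2. Add 1:        01100  = 12
3. Apply sign:   -12

Answer: -12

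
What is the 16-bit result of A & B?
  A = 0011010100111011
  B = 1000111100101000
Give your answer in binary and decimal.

Apply & to each column (1 only where both bits are 1):
  0011010100111011
& 1000111100101000
------------------
  0000010100101000

Answer: 0000010100101000 (1320)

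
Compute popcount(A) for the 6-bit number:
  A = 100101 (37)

100101
1-bits at positions (from bit 0 = LSB): 0, 2, 5
Count = 3

Answer: 3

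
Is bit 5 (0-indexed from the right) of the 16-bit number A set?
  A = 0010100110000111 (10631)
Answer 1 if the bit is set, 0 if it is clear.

Bit 5 is the 6th from the right.
  0010100110000111
            ^
That bit is 0.

Answer: 0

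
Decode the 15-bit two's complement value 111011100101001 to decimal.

MSB is 1, so the value is negative. Find the magnitude:
1. Invert bits:  000100011010110
2. Add 1:        000100011010111  = 2263
3. Apply sign:   -2263

Answer: -2263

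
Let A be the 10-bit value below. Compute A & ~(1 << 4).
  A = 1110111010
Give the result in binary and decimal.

Mask = ~(1 << 4) = 1111101111
Bit 4 of A is 1, so AND-ing with the mask clears it to 0.
  1110111010
& 1111101111
------------
  1110101010

Answer: 1110101010 (938)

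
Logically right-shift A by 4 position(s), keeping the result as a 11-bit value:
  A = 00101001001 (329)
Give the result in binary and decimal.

Logical shift right by 4: drop the bottom 4 bit(s), prepend 4 zero(s) on the left.
  00101001001  ->  keep [0010100], discard [1001], prepend 0000
= 00000010100

Answer: 00000010100 (20)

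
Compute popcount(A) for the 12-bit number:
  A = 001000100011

001000100011
1-bits at positions (from bit 0 = LSB): 0, 1, 5, 9
Count = 4

Answer: 4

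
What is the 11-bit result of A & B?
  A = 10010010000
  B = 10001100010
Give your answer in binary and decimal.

Apply & to each column (1 only where both bits are 1):
  10010010000
& 10001100010
-------------
  10000000000

Answer: 10000000000 (1024)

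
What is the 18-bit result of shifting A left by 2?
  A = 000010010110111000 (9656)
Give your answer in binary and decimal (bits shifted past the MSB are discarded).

Shift left by 2: drop the top 2 bit(s), append 2 zero(s) on the right.
  000010010110111000  ->  discard [00], keep [0010010110111000], append 00
= 001001011011100000

Answer: 001001011011100000 (38624)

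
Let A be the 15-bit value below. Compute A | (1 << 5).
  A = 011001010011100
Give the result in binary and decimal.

Mask = 1 << 5 = 000000000100000
Bit 5 of A is 0, so OR-ing with the mask flips it to 1.
  011001010011100
| 000000000100000
-----------------
  011001010111100

Answer: 011001010111100 (12988)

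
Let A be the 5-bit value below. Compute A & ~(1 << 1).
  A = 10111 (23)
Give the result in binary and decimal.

Mask = ~(1 << 1) = 11101
Bit 1 of A is 1, so AND-ing with the mask clears it to 0.
  10111
& 11101
-------
  10101

Answer: 10101 (21)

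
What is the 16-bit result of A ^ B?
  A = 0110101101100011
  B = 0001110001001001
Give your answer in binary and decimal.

Apply ^ to each column (1 where bits differ):
  0110101101100011
^ 0001110001001001
------------------
  0111011100101010

Answer: 0111011100101010 (30506)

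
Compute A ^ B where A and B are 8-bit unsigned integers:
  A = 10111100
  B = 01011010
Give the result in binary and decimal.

Apply ^ to each column (1 where bits differ):
  10111100
^ 01011010
----------
  11100110

Answer: 11100110 (230)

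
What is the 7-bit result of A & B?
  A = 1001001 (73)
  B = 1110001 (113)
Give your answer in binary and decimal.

Apply & to each column (1 only where both bits are 1):
  1001001
& 1110001
---------
  1000001

Answer: 1000001 (65)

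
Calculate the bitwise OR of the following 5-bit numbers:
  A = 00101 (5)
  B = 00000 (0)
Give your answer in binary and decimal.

Apply | to each column (1 where either bit is 1):
  00101
| 00000
-------
  00101

Answer: 00101 (5)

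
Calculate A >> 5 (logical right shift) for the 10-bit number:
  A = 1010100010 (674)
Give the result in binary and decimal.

Logical shift right by 5: drop the bottom 5 bit(s), prepend 5 zero(s) on the left.
  1010100010  ->  keep [10101], discard [00010], prepend 00000
= 0000010101

Answer: 0000010101 (21)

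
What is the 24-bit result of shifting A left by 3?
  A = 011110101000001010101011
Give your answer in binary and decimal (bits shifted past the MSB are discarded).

Shift left by 3: drop the top 3 bit(s), append 3 zero(s) on the right.
  011110101000001010101011  ->  discard [011], keep [110101000001010101011], append 000
= 110101000001010101011000

Answer: 110101000001010101011000 (13899096)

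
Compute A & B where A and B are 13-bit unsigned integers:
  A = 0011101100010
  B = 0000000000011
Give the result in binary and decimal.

Apply & to each column (1 only where both bits are 1):
  0011101100010
& 0000000000011
---------------
  0000000000010

Answer: 0000000000010 (2)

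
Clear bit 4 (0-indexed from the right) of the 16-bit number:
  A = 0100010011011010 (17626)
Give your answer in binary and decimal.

Mask = ~(1 << 4) = 1111111111101111
Bit 4 of A is 1, so AND-ing with the mask clears it to 0.
  0100010011011010
& 1111111111101111
------------------
  0100010011001010

Answer: 0100010011001010 (17610)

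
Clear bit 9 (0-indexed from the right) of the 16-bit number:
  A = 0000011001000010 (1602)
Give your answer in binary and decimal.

Mask = ~(1 << 9) = 1111110111111111
Bit 9 of A is 1, so AND-ing with the mask clears it to 0.
  0000011001000010
& 1111110111111111
------------------
  0000010001000010

Answer: 0000010001000010 (1090)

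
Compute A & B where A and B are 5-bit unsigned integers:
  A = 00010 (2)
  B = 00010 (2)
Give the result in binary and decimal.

Apply & to each column (1 only where both bits are 1):
  00010
& 00010
-------
  00010

Answer: 00010 (2)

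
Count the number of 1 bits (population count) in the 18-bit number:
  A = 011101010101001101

011101010101001101
1-bits at positions (from bit 0 = LSB): 0, 2, 3, 6, 8, 10, 12, 14, 15, 16
Count = 10

Answer: 10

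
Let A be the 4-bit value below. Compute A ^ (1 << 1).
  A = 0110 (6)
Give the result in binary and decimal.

Mask = 1 << 1 = 0010
Bit 1 of A is 1; XOR with the mask flips it to 0.
  0110
^ 0010
------
  0100

Answer: 0100 (4)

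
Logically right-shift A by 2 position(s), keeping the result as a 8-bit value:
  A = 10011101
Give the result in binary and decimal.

Logical shift right by 2: drop the bottom 2 bit(s), prepend 2 zero(s) on the left.
  10011101  ->  keep [100111], discard [01], prepend 00
= 00100111

Answer: 00100111 (39)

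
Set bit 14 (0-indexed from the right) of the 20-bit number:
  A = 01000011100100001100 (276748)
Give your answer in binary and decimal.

Mask = 1 << 14 = 00000100000000000000
Bit 14 of A is 0, so OR-ing with the mask flips it to 1.
  01000011100100001100
| 00000100000000000000
----------------------
  01000111100100001100

Answer: 01000111100100001100 (293132)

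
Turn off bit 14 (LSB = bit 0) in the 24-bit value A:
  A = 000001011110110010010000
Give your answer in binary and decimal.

Mask = ~(1 << 14) = 111111111011111111111111
Bit 14 of A is 1, so AND-ing with the mask clears it to 0.
  000001011110110010010000
& 111111111011111111111111
--------------------------
  000001011010110010010000

Answer: 000001011010110010010000 (371856)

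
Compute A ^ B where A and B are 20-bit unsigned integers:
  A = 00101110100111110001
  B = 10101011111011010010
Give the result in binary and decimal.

Apply ^ to each column (1 where bits differ):
  00101110100111110001
^ 10101011111011010010
----------------------
  10000101011100100011

Answer: 10000101011100100011 (546595)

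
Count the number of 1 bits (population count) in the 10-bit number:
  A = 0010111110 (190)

0010111110
1-bits at positions (from bit 0 = LSB): 1, 2, 3, 4, 5, 7
Count = 6

Answer: 6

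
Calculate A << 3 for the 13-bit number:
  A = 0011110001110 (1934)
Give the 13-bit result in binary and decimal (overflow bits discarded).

Shift left by 3: drop the top 3 bit(s), append 3 zero(s) on the right.
  0011110001110  ->  discard [001], keep [1110001110], append 000
= 1110001110000

Answer: 1110001110000 (7280)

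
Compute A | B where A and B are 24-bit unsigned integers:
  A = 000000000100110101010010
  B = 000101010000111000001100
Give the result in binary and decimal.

Apply | to each column (1 where either bit is 1):
  000000000100110101010010
| 000101010000111000001100
--------------------------
  000101010100111101011110

Answer: 000101010100111101011110 (1396574)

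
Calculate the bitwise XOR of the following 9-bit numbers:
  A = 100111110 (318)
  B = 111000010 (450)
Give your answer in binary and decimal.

Apply ^ to each column (1 where bits differ):
  100111110
^ 111000010
-----------
  011111100

Answer: 011111100 (252)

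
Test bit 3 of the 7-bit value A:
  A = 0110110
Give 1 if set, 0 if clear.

Bit 3 is the 4th from the right.
  0110110
     ^
That bit is 0.

Answer: 0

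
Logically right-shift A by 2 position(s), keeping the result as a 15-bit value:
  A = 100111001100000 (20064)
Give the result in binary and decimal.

Logical shift right by 2: drop the bottom 2 bit(s), prepend 2 zero(s) on the left.
  100111001100000  ->  keep [1001110011000], discard [00], prepend 00
= 001001110011000

Answer: 001001110011000 (5016)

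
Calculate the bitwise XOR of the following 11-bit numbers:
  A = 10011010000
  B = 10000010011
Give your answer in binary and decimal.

Apply ^ to each column (1 where bits differ):
  10011010000
^ 10000010011
-------------
  00011000011

Answer: 00011000011 (195)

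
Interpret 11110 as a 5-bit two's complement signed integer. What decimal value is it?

MSB is 1, so the value is negative. Find the magnitude:
1. Invert bits:  00001
2. Add 1:        00010  = 2
3. Apply sign:   -2

Answer: -2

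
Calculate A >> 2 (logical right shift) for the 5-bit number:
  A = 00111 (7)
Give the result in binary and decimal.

Logical shift right by 2: drop the bottom 2 bit(s), prepend 2 zero(s) on the left.
  00111  ->  keep [001], discard [11], prepend 00
= 00001

Answer: 00001 (1)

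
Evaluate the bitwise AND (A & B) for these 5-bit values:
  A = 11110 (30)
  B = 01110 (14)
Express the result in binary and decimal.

Apply & to each column (1 only where both bits are 1):
  11110
& 01110
-------
  01110

Answer: 01110 (14)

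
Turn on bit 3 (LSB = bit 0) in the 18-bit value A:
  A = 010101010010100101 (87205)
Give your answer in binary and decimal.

Mask = 1 << 3 = 000000000000001000
Bit 3 of A is 0, so OR-ing with the mask flips it to 1.
  010101010010100101
| 000000000000001000
--------------------
  010101010010101101

Answer: 010101010010101101 (87213)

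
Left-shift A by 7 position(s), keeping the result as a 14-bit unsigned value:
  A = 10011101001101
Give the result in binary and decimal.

Shift left by 7: drop the top 7 bit(s), append 7 zero(s) on the right.
  10011101001101  ->  discard [1001110], keep [1001101], append 0000000
= 10011010000000

Answer: 10011010000000 (9856)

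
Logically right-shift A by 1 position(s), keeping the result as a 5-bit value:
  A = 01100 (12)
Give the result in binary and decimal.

Logical shift right by 1: drop the bottom 1 bit(s), prepend 1 zero(s) on the left.
  01100  ->  keep [0110], discard [0], prepend 0
= 00110

Answer: 00110 (6)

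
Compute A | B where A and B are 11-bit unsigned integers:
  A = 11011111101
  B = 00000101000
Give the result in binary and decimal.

Apply | to each column (1 where either bit is 1):
  11011111101
| 00000101000
-------------
  11011111101

Answer: 11011111101 (1789)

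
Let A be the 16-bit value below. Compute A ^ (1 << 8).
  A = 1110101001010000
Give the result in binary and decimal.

Mask = 1 << 8 = 0000000100000000
Bit 8 of A is 0; XOR with the mask flips it to 1.
  1110101001010000
^ 0000000100000000
------------------
  1110101101010000

Answer: 1110101101010000 (60240)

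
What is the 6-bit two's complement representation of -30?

1. Binary of +30:  011110
2. Invert bits:     100001
3. Add 1:           100010

Answer: 100010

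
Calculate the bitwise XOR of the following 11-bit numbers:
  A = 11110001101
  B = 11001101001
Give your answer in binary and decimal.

Apply ^ to each column (1 where bits differ):
  11110001101
^ 11001101001
-------------
  00111100100

Answer: 00111100100 (484)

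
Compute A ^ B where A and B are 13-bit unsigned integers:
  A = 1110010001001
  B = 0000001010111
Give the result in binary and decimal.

Apply ^ to each column (1 where bits differ):
  1110010001001
^ 0000001010111
---------------
  1110011011110

Answer: 1110011011110 (7390)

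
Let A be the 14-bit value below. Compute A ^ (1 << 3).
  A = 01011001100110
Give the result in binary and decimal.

Mask = 1 << 3 = 00000000001000
Bit 3 of A is 0; XOR with the mask flips it to 1.
  01011001100110
^ 00000000001000
----------------
  01011001101110

Answer: 01011001101110 (5742)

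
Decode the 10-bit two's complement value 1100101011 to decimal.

MSB is 1, so the value is negative. Find the magnitude:
1. Invert bits:  0011010100
2. Add 1:        0011010101  = 213
3. Apply sign:   -213

Answer: -213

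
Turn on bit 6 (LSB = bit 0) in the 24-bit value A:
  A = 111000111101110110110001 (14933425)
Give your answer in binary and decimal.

Mask = 1 << 6 = 000000000000000001000000
Bit 6 of A is 0, so OR-ing with the mask flips it to 1.
  111000111101110110110001
| 000000000000000001000000
--------------------------
  111000111101110111110001

Answer: 111000111101110111110001 (14933489)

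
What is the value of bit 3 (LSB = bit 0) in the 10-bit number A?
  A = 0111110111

Bit 3 is the 4th from the right.
  0111110111
        ^
That bit is 0.

Answer: 0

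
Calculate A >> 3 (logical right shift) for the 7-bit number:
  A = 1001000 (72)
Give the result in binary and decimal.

Logical shift right by 3: drop the bottom 3 bit(s), prepend 3 zero(s) on the left.
  1001000  ->  keep [1001], discard [000], prepend 000
= 0001001

Answer: 0001001 (9)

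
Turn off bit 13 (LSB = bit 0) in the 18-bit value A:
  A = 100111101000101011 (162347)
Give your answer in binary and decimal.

Mask = ~(1 << 13) = 111101111111111111
Bit 13 of A is 1, so AND-ing with the mask clears it to 0.
  100111101000101011
& 111101111111111111
--------------------
  100101101000101011

Answer: 100101101000101011 (154155)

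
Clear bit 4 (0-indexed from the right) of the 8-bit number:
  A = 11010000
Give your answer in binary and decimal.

Mask = ~(1 << 4) = 11101111
Bit 4 of A is 1, so AND-ing with the mask clears it to 0.
  11010000
& 11101111
----------
  11000000

Answer: 11000000 (192)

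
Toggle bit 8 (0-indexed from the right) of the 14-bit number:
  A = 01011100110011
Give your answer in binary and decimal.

Mask = 1 << 8 = 00000100000000
Bit 8 of A is 1; XOR with the mask flips it to 0.
  01011100110011
^ 00000100000000
----------------
  01011000110011

Answer: 01011000110011 (5683)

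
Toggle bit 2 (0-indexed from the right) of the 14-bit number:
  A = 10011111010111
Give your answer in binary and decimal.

Mask = 1 << 2 = 00000000000100
Bit 2 of A is 1; XOR with the mask flips it to 0.
  10011111010111
^ 00000000000100
----------------
  10011111010011

Answer: 10011111010011 (10195)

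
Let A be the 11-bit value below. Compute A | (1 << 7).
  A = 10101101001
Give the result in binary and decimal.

Mask = 1 << 7 = 00010000000
Bit 7 of A is 0, so OR-ing with the mask flips it to 1.
  10101101001
| 00010000000
-------------
  10111101001

Answer: 10111101001 (1513)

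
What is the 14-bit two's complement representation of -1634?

1. Binary of +1634:  00011001100010
2. Invert bits:     11100110011101
3. Add 1:           11100110011110

Answer: 11100110011110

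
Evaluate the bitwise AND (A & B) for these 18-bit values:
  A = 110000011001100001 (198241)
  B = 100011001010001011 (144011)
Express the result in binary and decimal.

Apply & to each column (1 only where both bits are 1):
  110000011001100001
& 100011001010001011
--------------------
  100000001000000001

Answer: 100000001000000001 (131585)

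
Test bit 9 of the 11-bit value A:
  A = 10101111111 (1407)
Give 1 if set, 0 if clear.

Bit 9 is the 10th from the right.
  10101111111
   ^
That bit is 0.

Answer: 0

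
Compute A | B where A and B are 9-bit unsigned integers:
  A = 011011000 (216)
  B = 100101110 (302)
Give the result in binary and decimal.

Apply | to each column (1 where either bit is 1):
  011011000
| 100101110
-----------
  111111110

Answer: 111111110 (510)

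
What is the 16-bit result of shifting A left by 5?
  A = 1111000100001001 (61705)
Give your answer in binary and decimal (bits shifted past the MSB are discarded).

Shift left by 5: drop the top 5 bit(s), append 5 zero(s) on the right.
  1111000100001001  ->  discard [11110], keep [00100001001], append 00000
= 0010000100100000

Answer: 0010000100100000 (8480)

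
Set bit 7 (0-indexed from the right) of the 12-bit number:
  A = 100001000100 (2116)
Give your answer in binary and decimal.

Mask = 1 << 7 = 000010000000
Bit 7 of A is 0, so OR-ing with the mask flips it to 1.
  100001000100
| 000010000000
--------------
  100011000100

Answer: 100011000100 (2244)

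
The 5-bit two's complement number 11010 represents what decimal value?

MSB is 1, so the value is negative. Find the magnitude:
1. Invert bits:  00101
2. Add 1:        00110  = 6
3. Apply sign:   -6

Answer: -6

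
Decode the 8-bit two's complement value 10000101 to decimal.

MSB is 1, so the value is negative. Find the magnitude:
1. Invert bits:  01111010
2. Add 1:        01111011  = 123
3. Apply sign:   -123

Answer: -123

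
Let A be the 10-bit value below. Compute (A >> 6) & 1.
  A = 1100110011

Bit 6 is the 7th from the right.
  1100110011
     ^
That bit is 0.

Answer: 0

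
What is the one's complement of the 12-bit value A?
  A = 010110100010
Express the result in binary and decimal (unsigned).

Flip each bit (0->1, 1->0):
  010110100010
  101001011101

Answer: 101001011101 (2653)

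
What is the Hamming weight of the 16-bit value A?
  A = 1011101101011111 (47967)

1011101101011111
1-bits at positions (from bit 0 = LSB): 0, 1, 2, 3, 4, 6, 8, 9, 11, 12, 13, 15
Count = 12

Answer: 12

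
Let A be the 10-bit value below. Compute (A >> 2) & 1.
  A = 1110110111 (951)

Bit 2 is the 3rd from the right.
  1110110111
         ^
That bit is 1.

Answer: 1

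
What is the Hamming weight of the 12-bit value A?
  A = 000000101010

000000101010
1-bits at positions (from bit 0 = LSB): 1, 3, 5
Count = 3

Answer: 3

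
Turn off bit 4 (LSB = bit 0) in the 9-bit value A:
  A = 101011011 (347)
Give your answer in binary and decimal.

Mask = ~(1 << 4) = 111101111
Bit 4 of A is 1, so AND-ing with the mask clears it to 0.
  101011011
& 111101111
-----------
  101001011

Answer: 101001011 (331)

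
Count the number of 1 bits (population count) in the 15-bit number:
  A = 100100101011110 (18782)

100100101011110
1-bits at positions (from bit 0 = LSB): 1, 2, 3, 4, 6, 8, 11, 14
Count = 8

Answer: 8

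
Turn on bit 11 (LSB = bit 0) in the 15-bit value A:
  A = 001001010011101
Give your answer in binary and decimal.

Mask = 1 << 11 = 000100000000000
Bit 11 of A is 0, so OR-ing with the mask flips it to 1.
  001001010011101
| 000100000000000
-----------------
  001101010011101

Answer: 001101010011101 (6813)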